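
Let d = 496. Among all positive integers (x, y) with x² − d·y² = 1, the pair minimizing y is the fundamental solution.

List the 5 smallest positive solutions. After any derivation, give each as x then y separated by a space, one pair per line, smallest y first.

4620799 207480
42703566796801 1917446753040
394649197502177907199 17720272078000750440
3647189234337689639247667201 163763630995505661818050080
33705856733676329245494460531519999 1513437644680785412974289982477400

√496 = [22; 3,1,2,4,1,…,1,3,44, …], period ℓ=16 (even) → k=15
a_0=22:  p_0=22·1+0=22,  q_0=22·0+1=1
a_1=3:  p_1=3·22+1=67,  q_1=3·1+0=3
…
a_3=2:  p_3=2·89+67=245,  q_3=2·4+3=11
…
a_5=1:  p_5=1·1069+245=1314,  q_5=1·48+11=59
…
a_8=2:  p_8=2·6080+2383=14543,  q_8=2·273+107=653
a_9=2:  p_9=2·14543+6080=35166,  q_9=2·653+273=1579
…
a_12=4:  p_12=4·84875+49709=389209,  q_12=4·3811+2232=17476
…
a_14=1:  p_14=1·863293+389209=1252502,  q_14=1·38763+17476=56239
a_15=3:  p_15=3·1252502+863293=4620799,  q_15=3·56239+38763=207480
(x₁, y₁) = (4620799, 207480);  4620799² − 496·207480² = 1 ✓
k=2:  x_2 = 4620799·4620799+496·207480·207480 = 42703566796801,  y_2 = 4620799·207480+207480·4620799 = 1917446753040
k=3:  x_3 = 4620799·42703566796801+496·207480·1917446753040 = 394649197502177907199,  y_3 = 4620799·1917446753040+207480·42703566796801 = 17720272078000750440
k=4:  x_4 = 4620799·394649197502177907199+496·207480·17720272078000750440 = 3647189234337689639247667201,  y_4 = 4620799·17720272078000750440+207480·394649197502177907199 = 163763630995505661818050080
k=5:  x_5 = 4620799·3647189234337689639247667201+496·207480·163763630995505661818050080 = 33705856733676329245494460531519999,  y_5 = 4620799·163763630995505661818050080+207480·3647189234337689639247667201 = 1513437644680785412974289982477400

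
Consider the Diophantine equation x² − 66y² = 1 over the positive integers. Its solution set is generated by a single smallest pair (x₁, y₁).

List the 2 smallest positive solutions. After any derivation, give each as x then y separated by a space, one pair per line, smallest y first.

65 8
8449 1040

√66 = [8; 8,16, …], period ℓ=2 (even) → k=1
i=0: a=8 ⇒ p=8, q=1
i=1: a=8 ⇒ p=65, q=8
→ (65, 8).  Check: 65²=4225, 66·8²=4224, difference 1.
(x_2, y_2) = (65·65 + 66·8·8, 65·8 + 8·65) = (8449, 1040)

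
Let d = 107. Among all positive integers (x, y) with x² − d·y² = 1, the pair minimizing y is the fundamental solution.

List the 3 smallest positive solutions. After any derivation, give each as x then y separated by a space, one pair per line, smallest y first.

962 93
1850887 178932
3561105626 344265075

d=107: √d = [10; 2,1,9,1,2,20] (ℓ=6, even), read p_5/q_5
i=0: a=10 ⇒ p=10, q=1
i=1: a=2 ⇒ p=21, q=2
…
i=4: a=1 ⇒ p=331, q=32
i=5: a=2 ⇒ p=962, q=93
→ (962, 93).  Check: 962²=925444, 107·93²=925443, difference 1.
n=2: (962,93)∘(962,93) = (962·962+107·93·93, 962·93+93·962) = (1850887,178932)
n=3: (1850887,178932)∘(962,93) = (962·1850887+107·93·178932, 962·178932+93·1850887) = (3561105626,344265075)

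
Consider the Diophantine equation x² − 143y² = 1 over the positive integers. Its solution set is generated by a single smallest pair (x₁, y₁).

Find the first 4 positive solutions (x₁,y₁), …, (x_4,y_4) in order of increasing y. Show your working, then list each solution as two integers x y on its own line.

12 1
287 24
6876 575
164737 13776

[11; 1,22] for √143; ℓ=2 ⇒ convergent index 1
i=0: a=11 ⇒ p=11, q=1
i=1: a=1 ⇒ p=12, q=1
(x₁, y₁) = (12, 1);  12² − 143·1² = 1 ✓
(12+1√143)^2 = 287 + 24√143
(12+1√143)^3 = 6876 + 575√143
(12+1√143)^4 = 164737 + 13776√143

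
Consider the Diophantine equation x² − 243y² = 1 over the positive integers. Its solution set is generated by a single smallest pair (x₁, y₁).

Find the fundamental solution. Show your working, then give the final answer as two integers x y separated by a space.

70226 4505

d=243: √d = [15; 1,1,2,3,15,3,2,1,1,30] (ℓ=10, even), read p_9/q_9
a_0=15:  p_0=15·1+0=15,  q_0=15·0+1=1
…
a_2=1:  p_2=1·16+15=31,  q_2=1·1+1=2
a_3=2:  p_3=2·31+16=78,  q_3=2·2+1=5
a_4=3:  p_4=3·78+31=265,  q_4=3·5+2=17
…
a_8=1:  p_8=1·28901+12424=41325,  q_8=1·1854+797=2651
a_9=1:  p_9=1·41325+28901=70226,  q_9=1·2651+1854=4505
(x₁, y₁) = (70226, 4505);  70226² − 243·4505² = 1 ✓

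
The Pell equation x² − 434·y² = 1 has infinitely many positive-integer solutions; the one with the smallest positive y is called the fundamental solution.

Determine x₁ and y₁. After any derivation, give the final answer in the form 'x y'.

125 6

√434 = [20; 1,4,1,40, …], period ℓ=4 (even) → k=3
step 0: (20, 1)  from 20·(1,0) + (0,1)
…
step 2: (104, 5)  from 4·(21,1) + (20,1)
step 3: (125, 6)  from 1·(104,5) + (21,1)
→ (125, 6).  Check: 125²=15625, 434·6²=15624, difference 1.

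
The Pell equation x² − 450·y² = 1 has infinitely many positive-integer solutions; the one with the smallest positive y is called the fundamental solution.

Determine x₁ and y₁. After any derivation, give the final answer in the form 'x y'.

√450 = [21; 4,1,2,4,2,1,4,42, …], period ℓ=8 (even) → k=7
a_0=21:  p_0=21·1+0=21,  q_0=21·0+1=1
…
a_3=2:  p_3=2·106+85=297,  q_3=2·5+4=14
a_4=4:  p_4=4·297+106=1294,  q_4=4·14+5=61
a_5=2:  p_5=2·1294+297=2885,  q_5=2·61+14=136
a_6=1:  p_6=1·2885+1294=4179,  q_6=1·136+61=197
a_7=4:  p_7=4·4179+2885=19601,  q_7=4·197+136=924
(x₁, y₁) = (19601, 924);  19601² − 450·924² = 1 ✓

19601 924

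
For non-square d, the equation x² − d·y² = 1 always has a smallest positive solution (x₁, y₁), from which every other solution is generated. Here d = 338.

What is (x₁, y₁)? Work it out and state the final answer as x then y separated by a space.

114243 6214

[18; 2,1,1,2,36] for √338; ℓ=5 ⇒ convergent index 9
k=0  a_k=18  p_k/q_k = 18/1
k=1  a_k=2  p_k/q_k = 37/2
k=2  a_k=1  p_k/q_k = 55/3
…
k=5  a_k=36  p_k/q_k = 8696/473
…
k=7  a_k=1  p_k/q_k = 26327/1432
k=8  a_k=1  p_k/q_k = 43958/2391
k=9  a_k=2  p_k/q_k = 114243/6214
→ (114243, 6214).  Check: 114243²=13051463049, 338·6214²=13051463048, difference 1.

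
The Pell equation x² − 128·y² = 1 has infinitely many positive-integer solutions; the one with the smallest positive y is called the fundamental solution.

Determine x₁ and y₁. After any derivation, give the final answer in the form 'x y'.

[11; 3,5,3,22] for √128; ℓ=4 ⇒ convergent index 3
k=0  a_k=11  p_k/q_k = 11/1
k=1  a_k=3  p_k/q_k = 34/3
k=2  a_k=5  p_k/q_k = 181/16
k=3  a_k=3  p_k/q_k = 577/51
fundamental: x₁=577, y₁=51  (since 332929 − 128·2601 = 1)

577 51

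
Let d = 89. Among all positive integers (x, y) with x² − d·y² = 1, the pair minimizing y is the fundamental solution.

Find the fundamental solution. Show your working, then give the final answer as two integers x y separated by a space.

d=89: √d = [9; 2,3,3,2,18] (ℓ=5, odd), read p_9/q_9
step 0: (9, 1)  from 9·(1,0) + (0,1)
step 1: (19, 2)  from 2·(9,1) + (1,0)
…
step 3: (217, 23)  from 3·(66,7) + (19,2)
step 4: (500, 53)  from 2·(217,23) + (66,7)
step 5: (9217, 977)  from 18·(500,53) + (217,23)
step 6: (18934, 2007)  from 2·(9217,977) + (500,53)
…
step 8: (216991, 23001)  from 3·(66019,6998) + (18934,2007)
step 9: (500001, 53000)  from 2·(216991,23001) + (66019,6998)
fundamental: x₁=500001, y₁=53000  (since 250001000001 − 89·2809000000 = 1)

500001 53000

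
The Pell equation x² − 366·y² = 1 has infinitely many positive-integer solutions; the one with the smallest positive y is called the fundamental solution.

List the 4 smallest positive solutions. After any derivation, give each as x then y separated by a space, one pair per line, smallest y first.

d=366: √d = [19; 7,1,1,1,2,12,2,1,1,1,7,38] (ℓ=12, even), read p_11/q_11
a_0=19:  p_0=19·1+0=19,  q_0=19·0+1=1
a_1=7:  p_1=7·19+1=134,  q_1=7·1+0=7
a_2=1:  p_2=1·134+19=153,  q_2=1·7+1=8
…
a_4=1:  p_4=1·287+153=440,  q_4=1·15+8=23
a_5=2:  p_5=2·440+287=1167,  q_5=2·23+15=61
a_6=12:  p_6=12·1167+440=14444,  q_6=12·61+23=755
a_7=2:  p_7=2·14444+1167=30055,  q_7=2·755+61=1571
a_8=1:  p_8=1·30055+14444=44499,  q_8=1·1571+755=2326
…
a_10=1:  p_10=1·74554+44499=119053,  q_10=1·3897+2326=6223
a_11=7:  p_11=7·119053+74554=907925,  q_11=7·6223+3897=47458
→ (907925, 47458).  Check: 907925²=824327805625, 366·47458²=824327805624, difference 1.
k=2:  x_2 = 907925·907925+366·47458·47458 = 1648655611249,  y_2 = 907925·47458+47458·907925 = 86176609300
k=3:  x_3 = 907925·1648655611249+366·47458·86176609300 = 2993711291685588725,  y_3 = 907925·86176609300+47458·1648655611249 = 156483795997357542
k=4:  x_4 = 907925·2993711291685588725+366·47458·156483795997357542 = 5436130649005627630680001,  y_4 = 907925·156483795997357542+47458·2993711291685588725 = 284151100961715516031400

907925 47458
1648655611249 86176609300
2993711291685588725 156483795997357542
5436130649005627630680001 284151100961715516031400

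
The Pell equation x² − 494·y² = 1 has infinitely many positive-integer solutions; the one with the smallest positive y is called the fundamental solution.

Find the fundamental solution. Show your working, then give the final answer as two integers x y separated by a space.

73035 3286

√494 = [22; 4,2,2,1,2,1,2,2,4,44, …], period ℓ=10 (even) → k=9
step 0: (22, 1)  from 22·(1,0) + (0,1)
step 1: (89, 4)  from 4·(22,1) + (1,0)
…
step 5: (1867, 84)  from 2·(689,31) + (489,22)
…
step 8: (16514, 743)  from 2·(6979,314) + (2556,115)
step 9: (73035, 3286)  from 4·(16514,743) + (6979,314)
fundamental: x₁=73035, y₁=3286  (since 5334111225 − 494·10797796 = 1)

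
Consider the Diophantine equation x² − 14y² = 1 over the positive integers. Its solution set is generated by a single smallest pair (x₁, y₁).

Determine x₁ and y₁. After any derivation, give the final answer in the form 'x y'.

15 4

[3; 1,2,1,6] for √14; ℓ=4 ⇒ convergent index 3
i=0: a=3 ⇒ p=3, q=1
i=1: a=1 ⇒ p=4, q=1
i=2: a=2 ⇒ p=11, q=3
i=3: a=1 ⇒ p=15, q=4
→ (15, 4).  Check: 15²=225, 14·4²=224, difference 1.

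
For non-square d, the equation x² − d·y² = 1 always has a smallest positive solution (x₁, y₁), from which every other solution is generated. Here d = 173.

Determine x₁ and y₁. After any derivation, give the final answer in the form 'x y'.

√173 → a₀=13, period (6,1,1,6,26); ℓ=5 odd so k=9
step 0: (13, 1)  from 13·(1,0) + (0,1)
step 1: (79, 6)  from 6·(13,1) + (1,0)
…
step 3: (171, 13)  from 1·(92,7) + (79,6)
step 4: (1118, 85)  from 6·(171,13) + (92,7)
step 5: (29239, 2223)  from 26·(1118,85) + (171,13)
…
step 8: (382343, 29069)  from 1·(205791,15646) + (176552,13423)
step 9: (2499849, 190060)  from 6·(382343,29069) + (205791,15646)
(x₁, y₁) = (2499849, 190060);  2499849² − 173·190060² = 1 ✓

2499849 190060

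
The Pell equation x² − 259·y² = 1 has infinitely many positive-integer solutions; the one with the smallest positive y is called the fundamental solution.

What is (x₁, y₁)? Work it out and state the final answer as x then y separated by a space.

√259 → a₀=16, period (10,1,2,3,4,3,2,1,10,32); ℓ=10 even so k=9
i=0: a=16 ⇒ p=16, q=1
i=1: a=10 ⇒ p=161, q=10
i=2: a=1 ⇒ p=177, q=11
i=3: a=2 ⇒ p=515, q=32
…
i=5: a=4 ⇒ p=7403, q=460
i=6: a=3 ⇒ p=23931, q=1487
i=7: a=2 ⇒ p=55265, q=3434
i=8: a=1 ⇒ p=79196, q=4921
i=9: a=10 ⇒ p=847225, q=52644
(x₁, y₁) = (847225, 52644);  847225² − 259·52644² = 1 ✓

847225 52644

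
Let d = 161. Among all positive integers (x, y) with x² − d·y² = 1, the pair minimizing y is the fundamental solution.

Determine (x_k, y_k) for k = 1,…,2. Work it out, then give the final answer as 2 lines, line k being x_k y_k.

d=161: √d = [12; 1,2,4,1,2,1,4,2,1,24] (ℓ=10, even), read p_9/q_9
a_0=12:  p_0=12·1+0=12,  q_0=12·0+1=1
…
a_3=4:  p_3=4·38+13=165,  q_3=4·3+1=13
…
a_6=1:  p_6=1·571+203=774,  q_6=1·45+16=61
a_7=4:  p_7=4·774+571=3667,  q_7=4·61+45=289
a_8=2:  p_8=2·3667+774=8108,  q_8=2·289+61=639
a_9=1:  p_9=1·8108+3667=11775,  q_9=1·639+289=928
→ (11775, 928).  Check: 11775²=138650625, 161·928²=138650624, difference 1.
(11775+928√161)^2 = 277301249 + 21854400√161

11775 928
277301249 21854400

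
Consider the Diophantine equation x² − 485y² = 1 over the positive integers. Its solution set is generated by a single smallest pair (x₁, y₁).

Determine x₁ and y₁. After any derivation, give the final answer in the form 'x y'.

969 44

√485 = [22; 44, …], period ℓ=1 (odd) → k=1
i=0: a=22 ⇒ p=22, q=1
i=1: a=44 ⇒ p=969, q=44
fundamental: x₁=969, y₁=44  (since 938961 − 485·1936 = 1)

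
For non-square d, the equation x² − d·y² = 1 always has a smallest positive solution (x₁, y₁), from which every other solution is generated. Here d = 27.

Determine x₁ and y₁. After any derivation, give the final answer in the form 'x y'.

26 5

[5; 5,10] for √27; ℓ=2 ⇒ convergent index 1
i=0: a=5 ⇒ p=5, q=1
i=1: a=5 ⇒ p=26, q=5
(x₁, y₁) = (26, 5);  26² − 27·5² = 1 ✓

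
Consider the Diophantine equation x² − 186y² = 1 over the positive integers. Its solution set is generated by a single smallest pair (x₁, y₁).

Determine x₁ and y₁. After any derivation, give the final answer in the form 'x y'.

7501 550

d=186: √d = [13; 1,1,1,3,4,3,1,1,1,26] (ℓ=10, even), read p_9/q_9
i=0: a=13 ⇒ p=13, q=1
…
i=2: a=1 ⇒ p=27, q=2
i=3: a=1 ⇒ p=41, q=3
i=4: a=3 ⇒ p=150, q=11
i=5: a=4 ⇒ p=641, q=47
i=6: a=3 ⇒ p=2073, q=152
i=7: a=1 ⇒ p=2714, q=199
i=8: a=1 ⇒ p=4787, q=351
i=9: a=1 ⇒ p=7501, q=550
→ (7501, 550).  Check: 7501²=56265001, 186·550²=56265000, difference 1.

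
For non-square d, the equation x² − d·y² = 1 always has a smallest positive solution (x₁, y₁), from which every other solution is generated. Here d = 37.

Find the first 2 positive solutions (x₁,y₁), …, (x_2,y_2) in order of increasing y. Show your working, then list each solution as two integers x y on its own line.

73 12
10657 1752

d=37: √d = [6; 12] (ℓ=1, odd), read p_1/q_1
a_0=6:  p_0=6·1+0=6,  q_0=6·0+1=1
a_1=12:  p_1=12·6+1=73,  q_1=12·1+0=12
fundamental: x₁=73, y₁=12  (since 5329 − 37·144 = 1)
k=2:  x_2 = 73·73+37·12·12 = 10657,  y_2 = 73·12+12·73 = 1752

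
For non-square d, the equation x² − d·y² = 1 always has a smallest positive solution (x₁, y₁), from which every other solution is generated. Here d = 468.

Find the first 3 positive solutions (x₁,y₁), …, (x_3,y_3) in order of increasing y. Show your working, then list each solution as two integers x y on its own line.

649 30
842401 38940
1093435849 50544090

[21; 1,1,1,2,1,1,1,42] for √468; ℓ=8 ⇒ convergent index 7
a_0=21:  p_0=21·1+0=21,  q_0=21·0+1=1
a_1=1:  p_1=1·21+1=22,  q_1=1·1+0=1
a_2=1:  p_2=1·22+21=43,  q_2=1·1+1=2
a_3=1:  p_3=1·43+22=65,  q_3=1·2+1=3
a_4=2:  p_4=2·65+43=173,  q_4=2·3+2=8
a_5=1:  p_5=1·173+65=238,  q_5=1·8+3=11
a_6=1:  p_6=1·238+173=411,  q_6=1·11+8=19
a_7=1:  p_7=1·411+238=649,  q_7=1·19+11=30
fundamental: x₁=649, y₁=30  (since 421201 − 468·900 = 1)
n=2: (649,30)∘(649,30) = (649·649+468·30·30, 649·30+30·649) = (842401,38940)
n=3: (842401,38940)∘(649,30) = (649·842401+468·30·38940, 649·38940+30·842401) = (1093435849,50544090)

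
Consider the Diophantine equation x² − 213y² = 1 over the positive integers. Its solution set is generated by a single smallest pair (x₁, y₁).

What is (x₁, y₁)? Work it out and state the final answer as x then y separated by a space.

[14; 1,1,2,6,1,8,1,6,2,1,1,28] for √213; ℓ=12 ⇒ convergent index 11
i=0: a=14 ⇒ p=14, q=1
i=1: a=1 ⇒ p=15, q=1
i=2: a=1 ⇒ p=29, q=2
…
i=4: a=6 ⇒ p=467, q=32
i=5: a=1 ⇒ p=540, q=37
i=6: a=8 ⇒ p=4787, q=328
…
i=8: a=6 ⇒ p=36749, q=2518
i=9: a=2 ⇒ p=78825, q=5401
i=10: a=1 ⇒ p=115574, q=7919
i=11: a=1 ⇒ p=194399, q=13320
fundamental: x₁=194399, y₁=13320  (since 37790971201 − 213·177422400 = 1)

194399 13320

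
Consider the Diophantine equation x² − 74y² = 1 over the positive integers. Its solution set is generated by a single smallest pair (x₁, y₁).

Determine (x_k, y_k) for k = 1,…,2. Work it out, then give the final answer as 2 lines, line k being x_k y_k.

[8; 1,1,1,1,16] for √74; ℓ=5 ⇒ convergent index 9
i=0: a=8 ⇒ p=8, q=1
…
i=2: a=1 ⇒ p=17, q=2
i=3: a=1 ⇒ p=26, q=3
i=4: a=1 ⇒ p=43, q=5
…
i=6: a=1 ⇒ p=757, q=88
i=7: a=1 ⇒ p=1471, q=171
i=8: a=1 ⇒ p=2228, q=259
i=9: a=1 ⇒ p=3699, q=430
fundamental: x₁=3699, y₁=430  (since 13682601 − 74·184900 = 1)
(3699+430√74)^2 = 27365201 + 3181140√74

3699 430
27365201 3181140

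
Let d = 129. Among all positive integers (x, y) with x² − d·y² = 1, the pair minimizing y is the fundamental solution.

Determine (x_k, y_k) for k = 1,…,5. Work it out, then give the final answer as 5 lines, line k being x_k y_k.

16855 1484
568182049 50025640
19153416854935 1686364322916
645661681611676801 56847341275472720
21765255267976208106775 1916323872709821068284

√129 → a₀=11, period (2,1,3,1,6,1,3,1,2,22); ℓ=10 even so k=9
i=0: a=11 ⇒ p=11, q=1
…
i=5: a=6 ⇒ p=1079, q=95
i=6: a=1 ⇒ p=1238, q=109
i=7: a=3 ⇒ p=4793, q=422
i=8: a=1 ⇒ p=6031, q=531
i=9: a=2 ⇒ p=16855, q=1484
(x₁, y₁) = (16855, 1484);  16855² − 129·1484² = 1 ✓
k=2:  x_2 = 16855·16855+129·1484·1484 = 568182049,  y_2 = 16855·1484+1484·16855 = 50025640
k=3:  x_3 = 16855·568182049+129·1484·50025640 = 19153416854935,  y_3 = 16855·50025640+1484·568182049 = 1686364322916
k=4:  x_4 = 16855·19153416854935+129·1484·1686364322916 = 645661681611676801,  y_4 = 16855·1686364322916+1484·19153416854935 = 56847341275472720
k=5:  x_5 = 16855·645661681611676801+129·1484·56847341275472720 = 21765255267976208106775,  y_5 = 16855·56847341275472720+1484·645661681611676801 = 1916323872709821068284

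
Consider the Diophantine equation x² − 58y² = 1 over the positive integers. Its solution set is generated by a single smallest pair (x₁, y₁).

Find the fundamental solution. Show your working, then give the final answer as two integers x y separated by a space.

19603 2574

√58 = [7; 1,1,1,1,1,1,14, …], period ℓ=7 (odd) → k=13
a_0=7:  p_0=7·1+0=7,  q_0=7·0+1=1
…
a_2=1:  p_2=1·8+7=15,  q_2=1·1+1=2
a_3=1:  p_3=1·15+8=23,  q_3=1·2+1=3
…
a_6=1:  p_6=1·61+38=99,  q_6=1·8+5=13
a_7=14:  p_7=14·99+61=1447,  q_7=14·13+8=190
a_8=1:  p_8=1·1447+99=1546,  q_8=1·190+13=203
…
a_11=1:  p_11=1·4539+2993=7532,  q_11=1·596+393=989
a_12=1:  p_12=1·7532+4539=12071,  q_12=1·989+596=1585
a_13=1:  p_13=1·12071+7532=19603,  q_13=1·1585+989=2574
fundamental: x₁=19603, y₁=2574  (since 384277609 − 58·6625476 = 1)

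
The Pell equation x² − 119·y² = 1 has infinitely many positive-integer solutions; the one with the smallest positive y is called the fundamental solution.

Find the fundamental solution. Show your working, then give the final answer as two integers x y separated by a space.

120 11

d=119: √d = [10; 1,9,1,20] (ℓ=4, even), read p_3/q_3
step 0: (10, 1)  from 10·(1,0) + (0,1)
…
step 2: (109, 10)  from 9·(11,1) + (10,1)
step 3: (120, 11)  from 1·(109,10) + (11,1)
→ (120, 11).  Check: 120²=14400, 119·11²=14399, difference 1.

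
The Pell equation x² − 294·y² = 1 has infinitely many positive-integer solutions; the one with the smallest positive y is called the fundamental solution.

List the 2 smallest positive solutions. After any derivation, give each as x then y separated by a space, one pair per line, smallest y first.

4801 280
46099201 2688560

√294 = [17; 6,1,4,1,6,34, …], period ℓ=6 (even) → k=5
a_0=17:  p_0=17·1+0=17,  q_0=17·0+1=1
a_1=6:  p_1=6·17+1=103,  q_1=6·1+0=6
a_2=1:  p_2=1·103+17=120,  q_2=1·6+1=7
…
a_4=1:  p_4=1·583+120=703,  q_4=1·34+7=41
a_5=6:  p_5=6·703+583=4801,  q_5=6·41+34=280
→ (4801, 280).  Check: 4801²=23049601, 294·280²=23049600, difference 1.
k=2:  x_2 = 4801·4801+294·280·280 = 46099201,  y_2 = 4801·280+280·4801 = 2688560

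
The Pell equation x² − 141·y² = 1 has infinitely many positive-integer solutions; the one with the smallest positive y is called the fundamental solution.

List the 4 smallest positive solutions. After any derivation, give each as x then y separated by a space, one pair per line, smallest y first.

d=141: √d = [11; 1,6,1,22] (ℓ=4, even), read p_3/q_3
a_0=11:  p_0=11·1+0=11,  q_0=11·0+1=1
a_1=1:  p_1=1·11+1=12,  q_1=1·1+0=1
a_2=6:  p_2=6·12+11=83,  q_2=6·1+1=7
a_3=1:  p_3=1·83+12=95,  q_3=1·7+1=8
(x₁, y₁) = (95, 8);  95² − 141·8² = 1 ✓
k=2:  x_2 = 95·95+141·8·8 = 18049,  y_2 = 95·8+8·95 = 1520
k=3:  x_3 = 95·18049+141·8·1520 = 3429215,  y_3 = 95·1520+8·18049 = 288792
k=4:  x_4 = 95·3429215+141·8·288792 = 651532801,  y_4 = 95·288792+8·3429215 = 54868960

95 8
18049 1520
3429215 288792
651532801 54868960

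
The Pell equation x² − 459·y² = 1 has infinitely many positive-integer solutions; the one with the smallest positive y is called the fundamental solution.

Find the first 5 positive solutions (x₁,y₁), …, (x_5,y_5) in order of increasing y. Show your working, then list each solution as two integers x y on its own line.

499850 23331
499700044999 23324000700
499550134985000450 23317003499766669
499400269944005249820001 23310008398693414998600
499250449862522498110069999250 23303015396150489970600653331

[21; 2,2,1,4,21,4,1,2,2,42] for √459; ℓ=10 ⇒ convergent index 9
a_0=21:  p_0=21·1+0=21,  q_0=21·0+1=1
a_1=2:  p_1=2·21+1=43,  q_1=2·1+0=2
a_2=2:  p_2=2·43+21=107,  q_2=2·2+1=5
…
a_4=4:  p_4=4·150+107=707,  q_4=4·7+5=33
…
a_6=4:  p_6=4·14997+707=60695,  q_6=4·700+33=2833
a_7=1:  p_7=1·60695+14997=75692,  q_7=1·2833+700=3533
a_8=2:  p_8=2·75692+60695=212079,  q_8=2·3533+2833=9899
a_9=2:  p_9=2·212079+75692=499850,  q_9=2·9899+3533=23331
→ (499850, 23331).  Check: 499850²=249850022500, 459·23331²=249850022499, difference 1.
k=2:  x_2 = 499850·499850+459·23331·23331 = 499700044999,  y_2 = 499850·23331+23331·499850 = 23324000700
k=3:  x_3 = 499850·499700044999+459·23331·23324000700 = 499550134985000450,  y_3 = 499850·23324000700+23331·499700044999 = 23317003499766669
k=4:  x_4 = 499850·499550134985000450+459·23331·23317003499766669 = 499400269944005249820001,  y_4 = 499850·23317003499766669+23331·499550134985000450 = 23310008398693414998600
k=5:  x_5 = 499850·499400269944005249820001+459·23331·23310008398693414998600 = 499250449862522498110069999250,  y_5 = 499850·23310008398693414998600+23331·499400269944005249820001 = 23303015396150489970600653331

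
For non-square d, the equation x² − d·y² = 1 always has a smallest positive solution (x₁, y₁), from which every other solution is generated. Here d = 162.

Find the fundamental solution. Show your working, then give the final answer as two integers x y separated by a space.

19601 1540

√162 = [12; 1,2,1,2,12,2,1,2,1,24, …], period ℓ=10 (even) → k=9
a_0=12:  p_0=12·1+0=12,  q_0=12·0+1=1
a_1=1:  p_1=1·12+1=13,  q_1=1·1+0=1
a_2=2:  p_2=2·13+12=38,  q_2=2·1+1=3
a_3=1:  p_3=1·38+13=51,  q_3=1·3+1=4
…
a_7=1:  p_7=1·3602+1731=5333,  q_7=1·283+136=419
a_8=2:  p_8=2·5333+3602=14268,  q_8=2·419+283=1121
a_9=1:  p_9=1·14268+5333=19601,  q_9=1·1121+419=1540
fundamental: x₁=19601, y₁=1540  (since 384199201 − 162·2371600 = 1)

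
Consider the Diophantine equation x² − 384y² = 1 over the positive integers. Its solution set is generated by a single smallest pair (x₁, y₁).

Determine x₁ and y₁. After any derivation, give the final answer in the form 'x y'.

√384 → a₀=19, period (1,1,2,9,2,1,1,38); ℓ=8 even so k=7
a_0=19:  p_0=19·1+0=19,  q_0=19·0+1=1
…
a_2=1:  p_2=1·20+19=39,  q_2=1·1+1=2
a_3=2:  p_3=2·39+20=98,  q_3=2·2+1=5
…
a_6=1:  p_6=1·1940+921=2861,  q_6=1·99+47=146
a_7=1:  p_7=1·2861+1940=4801,  q_7=1·146+99=245
fundamental: x₁=4801, y₁=245  (since 23049601 − 384·60025 = 1)

4801 245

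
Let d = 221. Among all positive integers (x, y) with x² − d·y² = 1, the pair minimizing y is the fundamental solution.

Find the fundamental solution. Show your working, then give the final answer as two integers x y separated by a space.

1665 112

[14; 1,6,2,6,1,28] for √221; ℓ=6 ⇒ convergent index 5
step 0: (14, 1)  from 14·(1,0) + (0,1)
…
step 2: (104, 7)  from 6·(15,1) + (14,1)
step 3: (223, 15)  from 2·(104,7) + (15,1)
step 4: (1442, 97)  from 6·(223,15) + (104,7)
step 5: (1665, 112)  from 1·(1442,97) + (223,15)
fundamental: x₁=1665, y₁=112  (since 2772225 − 221·12544 = 1)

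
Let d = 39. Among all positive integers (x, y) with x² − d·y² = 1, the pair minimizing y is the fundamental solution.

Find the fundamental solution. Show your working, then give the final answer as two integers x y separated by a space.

[6; 4,12] for √39; ℓ=2 ⇒ convergent index 1
i=0: a=6 ⇒ p=6, q=1
i=1: a=4 ⇒ p=25, q=4
→ (25, 4).  Check: 25²=625, 39·4²=624, difference 1.

25 4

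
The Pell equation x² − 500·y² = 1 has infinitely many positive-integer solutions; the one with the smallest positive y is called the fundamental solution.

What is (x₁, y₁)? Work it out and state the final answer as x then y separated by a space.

930249 41602

[22; 2,1,3,2,1,…,1,2,44] for √500; ℓ=14 ⇒ convergent index 13
step 0: (22, 1)  from 22·(1,0) + (0,1)
step 1: (45, 2)  from 2·(22,1) + (1,0)
step 2: (67, 3)  from 1·(45,2) + (22,1)
step 3: (246, 11)  from 3·(67,3) + (45,2)
step 4: (559, 25)  from 2·(246,11) + (67,3)
…
step 12: (335522, 15005)  from 1·(259205,11592) + (76317,3413)
step 13: (930249, 41602)  from 2·(335522,15005) + (259205,11592)
fundamental: x₁=930249, y₁=41602  (since 865363202001 − 500·1730726404 = 1)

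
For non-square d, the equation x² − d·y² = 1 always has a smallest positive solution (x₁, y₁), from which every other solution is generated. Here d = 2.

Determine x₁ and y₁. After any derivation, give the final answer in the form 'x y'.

3 2

√2 → a₀=1, period (2); ℓ=1 odd so k=1
k=0  a_k=1  p_k/q_k = 1/1
k=1  a_k=2  p_k/q_k = 3/2
fundamental: x₁=3, y₁=2  (since 9 − 2·4 = 1)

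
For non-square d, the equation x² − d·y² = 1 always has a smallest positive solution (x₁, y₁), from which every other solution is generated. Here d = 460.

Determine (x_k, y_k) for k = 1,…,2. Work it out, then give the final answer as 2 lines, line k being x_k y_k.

√460 = [21; 2,4,3,1,2,10,2,1,3,4,2,42, …], period ℓ=12 (even) → k=11
i=0: a=21 ⇒ p=21, q=1
i=1: a=2 ⇒ p=43, q=2
…
i=3: a=3 ⇒ p=622, q=29
i=4: a=1 ⇒ p=815, q=38
i=5: a=2 ⇒ p=2252, q=105
…
i=7: a=2 ⇒ p=48922, q=2281
i=8: a=1 ⇒ p=72257, q=3369
…
i=10: a=4 ⇒ p=1135029, q=52921
i=11: a=2 ⇒ p=2535751, q=118230
→ (2535751, 118230).  Check: 2535751²=6430033134001, 460·118230²=6430033134000, difference 1.
n=2: (2535751,118230)∘(2535751,118230) = (2535751·2535751+460·118230·118230, 2535751·118230+118230·2535751) = (12860066268001,599603681460)

2535751 118230
12860066268001 599603681460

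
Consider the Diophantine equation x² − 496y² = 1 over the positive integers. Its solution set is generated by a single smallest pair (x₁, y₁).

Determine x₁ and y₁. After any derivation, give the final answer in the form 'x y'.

d=496: √d = [22; 3,1,2,4,1,…,1,3,44] (ℓ=16, even), read p_15/q_15
k=0  a_k=22  p_k/q_k = 22/1
k=1  a_k=3  p_k/q_k = 67/3
…
k=3  a_k=2  p_k/q_k = 245/11
…
k=9  a_k=2  p_k/q_k = 35166/1579
…
k=11  a_k=1  p_k/q_k = 84875/3811
k=12  a_k=4  p_k/q_k = 389209/17476
k=13  a_k=2  p_k/q_k = 863293/38763
k=14  a_k=1  p_k/q_k = 1252502/56239
k=15  a_k=3  p_k/q_k = 4620799/207480
→ (4620799, 207480).  Check: 4620799²=21351783398401, 496·207480²=21351783398400, difference 1.

4620799 207480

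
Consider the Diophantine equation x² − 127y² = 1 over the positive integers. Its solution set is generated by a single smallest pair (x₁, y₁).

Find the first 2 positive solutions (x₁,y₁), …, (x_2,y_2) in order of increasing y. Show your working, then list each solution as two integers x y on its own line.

[11; 3,1,2,2,7,11,7,2,2,1,3,22] for √127; ℓ=12 ⇒ convergent index 11
k=0  a_k=11  p_k/q_k = 11/1
k=1  a_k=3  p_k/q_k = 34/3
k=2  a_k=1  p_k/q_k = 45/4
k=3  a_k=2  p_k/q_k = 124/11
k=4  a_k=2  p_k/q_k = 293/26
…
k=6  a_k=11  p_k/q_k = 24218/2149
…
k=8  a_k=2  p_k/q_k = 367620/32621
k=9  a_k=2  p_k/q_k = 906941/80478
k=10  a_k=1  p_k/q_k = 1274561/113099
k=11  a_k=3  p_k/q_k = 4730624/419775
fundamental: x₁=4730624, y₁=419775  (since 22378803429376 − 127·176211050625 = 1)
(4730624+419775√127)^2 = 44757606858751 + 3971595379200√127

4730624 419775
44757606858751 3971595379200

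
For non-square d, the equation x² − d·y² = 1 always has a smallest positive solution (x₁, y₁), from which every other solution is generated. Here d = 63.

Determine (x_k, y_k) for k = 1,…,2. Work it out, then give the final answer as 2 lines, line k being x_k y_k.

√63 = [7; 1,14, …], period ℓ=2 (even) → k=1
i=0: a=7 ⇒ p=7, q=1
i=1: a=1 ⇒ p=8, q=1
(x₁, y₁) = (8, 1);  8² − 63·1² = 1 ✓
k=2:  x_2 = 8·8+63·1·1 = 127,  y_2 = 8·1+1·8 = 16

8 1
127 16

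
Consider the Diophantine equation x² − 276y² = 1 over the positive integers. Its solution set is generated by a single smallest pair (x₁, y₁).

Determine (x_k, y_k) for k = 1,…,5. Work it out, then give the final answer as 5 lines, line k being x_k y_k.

7775 468
120901249 7277400
1880014414175 113163569532
29234224019520001 1759693498945200
454592181623521601375 27363233795434290468

d=276: √d = [16; 1,1,1,1,2,2,2,1,1,1,1,32] (ℓ=12, even), read p_11/q_11
a_0=16:  p_0=16·1+0=16,  q_0=16·0+1=1
…
a_2=1:  p_2=1·17+16=33,  q_2=1·1+1=2
…
a_4=1:  p_4=1·50+33=83,  q_4=1·3+2=5
…
a_7=2:  p_7=2·515+216=1246,  q_7=2·31+13=75
…
a_10=1:  p_10=1·3007+1761=4768,  q_10=1·181+106=287
a_11=1:  p_11=1·4768+3007=7775,  q_11=1·287+181=468
(x₁, y₁) = (7775, 468);  7775² − 276·468² = 1 ✓
(x_2, y_2) = (7775·7775 + 276·468·468, 7775·468 + 468·7775) = (120901249, 7277400)
(x_3, y_3) = (7775·120901249 + 276·468·7277400, 7775·7277400 + 468·120901249) = (1880014414175, 113163569532)
(x_4, y_4) = (7775·1880014414175 + 276·468·113163569532, 7775·113163569532 + 468·1880014414175) = (29234224019520001, 1759693498945200)
(x_5, y_5) = (7775·29234224019520001 + 276·468·1759693498945200, 7775·1759693498945200 + 468·29234224019520001) = (454592181623521601375, 27363233795434290468)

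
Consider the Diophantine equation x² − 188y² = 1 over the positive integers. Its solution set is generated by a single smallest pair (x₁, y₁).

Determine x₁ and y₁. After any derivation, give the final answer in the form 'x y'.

√188 = [13; 1,2,2,6,2,2,1,26, …], period ℓ=8 (even) → k=7
k=0  a_k=13  p_k/q_k = 13/1
…
k=6  a_k=2  p_k/q_k = 3277/239
k=7  a_k=1  p_k/q_k = 4607/336
→ (4607, 336).  Check: 4607²=21224449, 188·336²=21224448, difference 1.

4607 336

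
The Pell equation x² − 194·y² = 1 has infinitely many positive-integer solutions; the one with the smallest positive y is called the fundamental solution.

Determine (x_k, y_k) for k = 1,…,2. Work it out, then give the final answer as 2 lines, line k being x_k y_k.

195 14
76049 5460

d=194: √d = [13; 1,12,1,26] (ℓ=4, even), read p_3/q_3
a_0=13:  p_0=13·1+0=13,  q_0=13·0+1=1
…
a_2=12:  p_2=12·14+13=181,  q_2=12·1+1=13
a_3=1:  p_3=1·181+14=195,  q_3=1·13+1=14
(x₁, y₁) = (195, 14);  195² − 194·14² = 1 ✓
k=2:  x_2 = 195·195+194·14·14 = 76049,  y_2 = 195·14+14·195 = 5460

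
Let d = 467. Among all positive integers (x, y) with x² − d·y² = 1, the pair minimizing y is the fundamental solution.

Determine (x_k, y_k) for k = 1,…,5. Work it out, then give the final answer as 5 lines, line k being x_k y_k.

[21; 1,1,1,1,3,…,1,1,42] for √467; ℓ=14 ⇒ convergent index 13
i=0: a=21 ⇒ p=21, q=1
…
i=3: a=1 ⇒ p=65, q=3
i=4: a=1 ⇒ p=108, q=5
…
i=6: a=3 ⇒ p=1275, q=59
i=7: a=21 ⇒ p=27164, q=1257
i=8: a=3 ⇒ p=82767, q=3830
…
i=10: a=1 ⇒ p=358232, q=16577
i=11: a=1 ⇒ p=633697, q=29324
i=12: a=1 ⇒ p=991929, q=45901
i=13: a=1 ⇒ p=1625626, q=75225
(x₁, y₁) = (1625626, 75225);  1625626² − 467·75225² = 1 ✓
n=2: (1625626,75225)∘(1625626,75225) = (1625626·1625626+467·75225·75225, 1625626·75225+75225·1625626) = (5285319783751,244575431700)
n=3: (5285319783751,244575431700)∘(1625626,75225) = (1625626·5285319783751+467·75225·244575431700, 1625626·244575431700+75225·5285319783751) = (17183906517558380626,795176361465413175)
n=4: (17183906517558380626,795176361465413175)∘(1625626,75225) = (1625626·17183906517558380626+467·75225·795176361465413175, 1625626·795176361465413175+75225·17183906517558380626) = (55869210433019434807260001,2585318735566902940613400)
n=5: (55869210433019434807260001,2585318735566902940613400)∘(1625626,75225) = (1625626·55869210433019434807260001+467·75225·2585318735566902940613400, 1625626·2585318735566902940613400+75225·55869210433019434807260001) = (181644882158758119549456134390626,8405522709648569143113732563625)

1625626 75225
5285319783751 244575431700
17183906517558380626 795176361465413175
55869210433019434807260001 2585318735566902940613400
181644882158758119549456134390626 8405522709648569143113732563625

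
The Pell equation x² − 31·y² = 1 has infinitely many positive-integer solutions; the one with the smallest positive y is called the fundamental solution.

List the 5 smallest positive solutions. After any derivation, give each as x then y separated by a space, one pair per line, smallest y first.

[5; 1,1,3,5,3,1,1,10] for √31; ℓ=8 ⇒ convergent index 7
step 0: (5, 1)  from 5·(1,0) + (0,1)
step 1: (6, 1)  from 1·(5,1) + (1,0)
step 2: (11, 2)  from 1·(6,1) + (5,1)
step 3: (39, 7)  from 3·(11,2) + (6,1)
step 4: (206, 37)  from 5·(39,7) + (11,2)
step 5: (657, 118)  from 3·(206,37) + (39,7)
step 6: (863, 155)  from 1·(657,118) + (206,37)
step 7: (1520, 273)  from 1·(863,155) + (657,118)
(x₁, y₁) = (1520, 273);  1520² − 31·273² = 1 ✓
n=2: (1520,273)∘(1520,273) = (1520·1520+31·273·273, 1520·273+273·1520) = (4620799,829920)
n=3: (4620799,829920)∘(1520,273) = (1520·4620799+31·273·829920, 1520·829920+273·4620799) = (14047227440,2522956527)
n=4: (14047227440,2522956527)∘(1520,273) = (1520·14047227440+31·273·2522956527, 1520·2522956527+273·14047227440) = (42703566796801,7669787012160)
n=5: (42703566796801,7669787012160)∘(1520,273) = (1520·42703566796801+31·273·7669787012160, 1520·7669787012160+273·42703566796801) = (129818829015047600,23316149994009873)

1520 273
4620799 829920
14047227440 2522956527
42703566796801 7669787012160
129818829015047600 23316149994009873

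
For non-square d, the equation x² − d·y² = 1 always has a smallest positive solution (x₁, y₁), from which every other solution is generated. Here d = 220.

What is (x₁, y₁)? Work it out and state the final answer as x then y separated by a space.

89 6

d=220: √d = [14; 1,4,1,28] (ℓ=4, even), read p_3/q_3
step 0: (14, 1)  from 14·(1,0) + (0,1)
step 1: (15, 1)  from 1·(14,1) + (1,0)
step 2: (74, 5)  from 4·(15,1) + (14,1)
step 3: (89, 6)  from 1·(74,5) + (15,1)
→ (89, 6).  Check: 89²=7921, 220·6²=7920, difference 1.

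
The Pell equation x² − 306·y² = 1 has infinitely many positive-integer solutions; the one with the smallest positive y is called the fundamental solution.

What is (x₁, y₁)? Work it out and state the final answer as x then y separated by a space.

[17; 2,34] for √306; ℓ=2 ⇒ convergent index 1
k=0  a_k=17  p_k/q_k = 17/1
k=1  a_k=2  p_k/q_k = 35/2
(x₁, y₁) = (35, 2);  35² − 306·2² = 1 ✓

35 2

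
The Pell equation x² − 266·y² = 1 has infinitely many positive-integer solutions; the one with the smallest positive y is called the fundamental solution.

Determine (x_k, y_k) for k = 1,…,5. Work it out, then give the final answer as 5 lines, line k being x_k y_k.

√266 → a₀=16, period (3,4,3,32); ℓ=4 even so k=3
a_0=16:  p_0=16·1+0=16,  q_0=16·0+1=1
a_1=3:  p_1=3·16+1=49,  q_1=3·1+0=3
a_2=4:  p_2=4·49+16=212,  q_2=4·3+1=13
a_3=3:  p_3=3·212+49=685,  q_3=3·13+3=42
(x₁, y₁) = (685, 42);  685² − 266·42² = 1 ✓
(685+42√266)^2 = 938449 + 57540√266
(685+42√266)^3 = 1285674445 + 78829758√266
(685+42√266)^4 = 1761373051201 + 107996710920√266
(685+42√266)^5 = 2413079794470925 + 147955415130642√266

685 42
938449 57540
1285674445 78829758
1761373051201 107996710920
2413079794470925 147955415130642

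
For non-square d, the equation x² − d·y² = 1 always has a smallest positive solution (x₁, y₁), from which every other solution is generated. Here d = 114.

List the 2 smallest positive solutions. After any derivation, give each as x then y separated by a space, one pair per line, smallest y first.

1025 96
2101249 196800

d=114: √d = [10; 1,2,10,2,1,20] (ℓ=6, even), read p_5/q_5
k=0  a_k=10  p_k/q_k = 10/1
…
k=2  a_k=2  p_k/q_k = 32/3
k=3  a_k=10  p_k/q_k = 331/31
k=4  a_k=2  p_k/q_k = 694/65
k=5  a_k=1  p_k/q_k = 1025/96
fundamental: x₁=1025, y₁=96  (since 1050625 − 114·9216 = 1)
n=2: (1025,96)∘(1025,96) = (1025·1025+114·96·96, 1025·96+96·1025) = (2101249,196800)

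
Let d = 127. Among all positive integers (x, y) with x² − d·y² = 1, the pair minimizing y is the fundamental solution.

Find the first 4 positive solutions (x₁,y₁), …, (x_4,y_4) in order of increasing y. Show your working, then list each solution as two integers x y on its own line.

4730624 419775
44757606858751 3971595379200
423462818377139450624 37576248838264821825
4006486743445029115330560001 355518209168531397366758400

[11; 3,1,2,2,7,11,7,2,2,1,3,22] for √127; ℓ=12 ⇒ convergent index 11
a_0=11:  p_0=11·1+0=11,  q_0=11·0+1=1
…
a_3=2:  p_3=2·45+34=124,  q_3=2·4+3=11
…
a_6=11:  p_6=11·2175+293=24218,  q_6=11·193+26=2149
a_7=7:  p_7=7·24218+2175=171701,  q_7=7·2149+193=15236
a_8=2:  p_8=2·171701+24218=367620,  q_8=2·15236+2149=32621
…
a_10=1:  p_10=1·906941+367620=1274561,  q_10=1·80478+32621=113099
a_11=3:  p_11=3·1274561+906941=4730624,  q_11=3·113099+80478=419775
fundamental: x₁=4730624, y₁=419775  (since 22378803429376 − 127·176211050625 = 1)
(4730624+419775√127)^2 = 44757606858751 + 3971595379200√127
(4730624+419775√127)^3 = 423462818377139450624 + 37576248838264821825√127
(4730624+419775√127)^4 = 4006486743445029115330560001 + 355518209168531397366758400√127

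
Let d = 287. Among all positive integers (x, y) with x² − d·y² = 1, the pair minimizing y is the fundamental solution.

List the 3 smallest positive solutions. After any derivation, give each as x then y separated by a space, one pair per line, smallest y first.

288 17
165887 9792
95550624 5640175

√287 = [16; 1,15,1,32, …], period ℓ=4 (even) → k=3
a_0=16:  p_0=16·1+0=16,  q_0=16·0+1=1
a_1=1:  p_1=1·16+1=17,  q_1=1·1+0=1
a_2=15:  p_2=15·17+16=271,  q_2=15·1+1=16
a_3=1:  p_3=1·271+17=288,  q_3=1·16+1=17
fundamental: x₁=288, y₁=17  (since 82944 − 287·289 = 1)
(288+17√287)^2 = 165887 + 9792√287
(288+17√287)^3 = 95550624 + 5640175√287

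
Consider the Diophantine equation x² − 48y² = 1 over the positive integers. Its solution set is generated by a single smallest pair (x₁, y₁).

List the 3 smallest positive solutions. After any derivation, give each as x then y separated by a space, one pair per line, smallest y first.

d=48: √d = [6; 1,12] (ℓ=2, even), read p_1/q_1
i=0: a=6 ⇒ p=6, q=1
i=1: a=1 ⇒ p=7, q=1
(x₁, y₁) = (7, 1);  7² − 48·1² = 1 ✓
(x_2, y_2) = (7·7 + 48·1·1, 7·1 + 1·7) = (97, 14)
(x_3, y_3) = (7·97 + 48·1·14, 7·14 + 1·97) = (1351, 195)

7 1
97 14
1351 195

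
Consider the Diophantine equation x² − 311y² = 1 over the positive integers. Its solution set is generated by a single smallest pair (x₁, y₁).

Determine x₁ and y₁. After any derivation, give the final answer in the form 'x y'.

√311 = [17; 1,1,1,2,1,…,1,1,34, …], period ℓ=16 (even) → k=15
step 0: (17, 1)  from 17·(1,0) + (0,1)
step 1: (18, 1)  from 1·(17,1) + (1,0)
step 2: (35, 2)  from 1·(18,1) + (17,1)
step 3: (53, 3)  from 1·(35,2) + (18,1)
step 4: (141, 8)  from 2·(53,3) + (35,2)
step 5: (194, 11)  from 1·(141,8) + (53,3)
step 6: (1305, 74)  from 6·(194,11) + (141,8)
step 7: (4109, 233)  from 3·(1305,74) + (194,11)
step 8: (71158, 4035)  from 17·(4109,233) + (1305,74)
step 9: (217583, 12338)  from 3·(71158,4035) + (4109,233)
step 10: (1376656, 78063)  from 6·(217583,12338) + (71158,4035)
step 11: (1594239, 90401)  from 1·(1376656,78063) + (217583,12338)
step 12: (4565134, 258865)  from 2·(1594239,90401) + (1376656,78063)
step 13: (6159373, 349266)  from 1·(4565134,258865) + (1594239,90401)
step 14: (10724507, 608131)  from 1·(6159373,349266) + (4565134,258865)
step 15: (16883880, 957397)  from 1·(10724507,608131) + (6159373,349266)
(x₁, y₁) = (16883880, 957397);  16883880² − 311·957397² = 1 ✓

16883880 957397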